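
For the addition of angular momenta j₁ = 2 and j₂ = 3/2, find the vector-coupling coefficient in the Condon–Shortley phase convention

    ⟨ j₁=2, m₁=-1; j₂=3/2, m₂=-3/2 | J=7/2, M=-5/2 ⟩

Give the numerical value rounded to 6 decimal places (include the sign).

√[8·0!4!3!/8! · 1!3!0!3!1!6!] = √(5184/7)
  +(−1)^0/∏(0,0,3,0,1,3)! = 1/36  (running 1/36)
⟨..|..⟩ = √(5184/7)·(1/36) = +0.755929

+√(4/7) ≈ +0.755929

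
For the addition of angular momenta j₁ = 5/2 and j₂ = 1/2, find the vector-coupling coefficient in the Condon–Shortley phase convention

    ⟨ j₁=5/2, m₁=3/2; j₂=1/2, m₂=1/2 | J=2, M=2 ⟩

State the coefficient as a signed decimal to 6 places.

−√(1/6) = -0.408248

√[5·1!4!0!/6! · 4!1!1!0!4!0!] = √(96)
  +(−1)^1/∏(1,0,0,0,4,0)! = -1/24  (running -1/24)
⟨..|..⟩ = √(96)·(-1/24) = -0.408248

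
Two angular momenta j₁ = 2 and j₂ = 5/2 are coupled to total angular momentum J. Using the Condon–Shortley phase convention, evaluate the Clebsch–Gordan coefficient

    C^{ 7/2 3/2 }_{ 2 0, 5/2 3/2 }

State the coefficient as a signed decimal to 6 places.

triangle: 1!·3!·4!/9! = 144/362880
(j±m)!: 2!·2!·4!·1!·5!·2! = 23040
prefactor² = (2J+1)·Δ·N² = 512/7
  k=0: +1/(0!·1!·2!·4!·1!·0!) = 1/48
  k=1: −1/(1!·0!·1!·3!·2!·1!) = -1/12
Σ = -1/16  ⇒  CG² = 512/7·(-1/16)² = 2/7
CG = −√(2/7) = -0.534522

−√(2/7) ≈ -0.534522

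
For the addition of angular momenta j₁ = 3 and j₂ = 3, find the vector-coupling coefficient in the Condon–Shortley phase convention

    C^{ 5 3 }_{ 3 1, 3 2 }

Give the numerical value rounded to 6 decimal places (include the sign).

-0.408248

√[11·1!5!5!/12! · 4!2!5!1!8!2!] = √(153600)
  +(−1)^0/∏(0,1,2,5,3,0)! = 1/1440  (running 1/1440)
  +(−1)^1/∏(1,0,1,4,4,1)! = -1/576  (running -1/960)
⟨..|..⟩ = √(153600)·(-1/960) = -0.408248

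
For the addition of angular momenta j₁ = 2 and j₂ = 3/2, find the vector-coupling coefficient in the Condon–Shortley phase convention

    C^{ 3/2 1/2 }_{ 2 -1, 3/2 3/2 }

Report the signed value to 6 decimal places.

triangle: 2!*2!*1!/6! = 4/720
(j±m)!: 1!*3!*3!*0!*2!*1! = 72
prefactor² = (2J+1)*Δ*N² = 8/5
  k=2: +1/(2!*0!*1!*1!*1!*0!) = 1/2
Σ = 1/2  ⇒  CG² = 8/5*1/2² = 2/5
CG = +√(2/5) = +0.632456

+√(2/5) = +0.632456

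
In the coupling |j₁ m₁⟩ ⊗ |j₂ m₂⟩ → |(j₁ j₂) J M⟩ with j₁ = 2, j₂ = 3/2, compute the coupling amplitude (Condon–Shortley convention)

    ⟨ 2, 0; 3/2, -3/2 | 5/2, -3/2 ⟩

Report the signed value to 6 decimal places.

+√(18/35) = +0.717137

triangle: 1!·3!·2!/7! = 12/5040
(j±m)!: 2!·2!·0!·3!·1!·4! = 576
prefactor² = (2J+1)·Δ·N² = 288/35
  k=0: +1/(0!·1!·2!·0!·1!·2!) = 1/4
Σ = 1/4  ⇒  CG² = 288/35·1/4² = 18/35
CG = +√(18/35) = +0.717137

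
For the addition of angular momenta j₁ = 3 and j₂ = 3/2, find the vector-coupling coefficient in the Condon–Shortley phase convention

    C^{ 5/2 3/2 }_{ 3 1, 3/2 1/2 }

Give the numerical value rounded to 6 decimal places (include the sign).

triangle: 2!×4!×1!/8! = 48/40320
(j±m)!: 4!×2!×2!×1!×4!×1! = 2304
prefactor² = (2J+1)×Δ×N² = 576/35
  k=1: −1/(1!×1!×1!×1!×3!×0!) = -1/6
  k=2: +1/(2!×0!×0!×0!×4!×1!) = 1/48
Σ = -7/48  ⇒  CG² = 576/35×(-7/48)² = 7/20
CG = −√(7/20) = -0.591608

−√(7/20) ≈ -0.591608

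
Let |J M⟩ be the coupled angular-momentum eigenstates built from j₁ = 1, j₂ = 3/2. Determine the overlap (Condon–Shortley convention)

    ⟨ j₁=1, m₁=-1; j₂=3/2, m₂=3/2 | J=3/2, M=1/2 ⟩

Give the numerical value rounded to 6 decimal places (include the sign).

−√(2/5) ≈ -0.632456

√[4·1!1!2!/5! · 0!2!3!0!2!1!] = √(8/5)
  +(−1)^1/∏(1,0,1,2,0,0)! = -1/2  (running -1/2)
⟨..|..⟩ = √(8/5)·(-1/2) = -0.632456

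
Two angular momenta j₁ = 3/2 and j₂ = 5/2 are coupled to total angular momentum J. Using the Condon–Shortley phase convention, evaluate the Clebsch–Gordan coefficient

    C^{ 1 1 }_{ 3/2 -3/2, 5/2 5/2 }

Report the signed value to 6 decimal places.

√[3·3!0!2!/6! · 0!3!5!0!2!0!] = √(72)
  +(−1)^3/∏(3,0,0,2,0,0)! = -1/12  (running -1/12)
⟨..|..⟩ = √(72)·(-1/12) = -0.707107

−√(1/2) ≈ -0.707107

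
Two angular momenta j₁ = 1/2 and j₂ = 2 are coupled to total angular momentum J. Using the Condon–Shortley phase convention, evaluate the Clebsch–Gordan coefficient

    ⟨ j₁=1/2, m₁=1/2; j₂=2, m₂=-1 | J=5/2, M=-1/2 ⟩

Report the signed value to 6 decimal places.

j₁+j₂−J=0  J+j₁−j₂=1  J−j₁+j₂=4  j₁+j₂+J+1=6
(j₁±m₁, j₂±m₂, J±M) = (1,0,1,3,2,3)
P² = 72/5
sum k=0..0:
  [0] +1/6 = 1/6
S = 1/6
C² = P²·S² = 2/5 ; C = +0.632456

+√(2/5) = +0.632456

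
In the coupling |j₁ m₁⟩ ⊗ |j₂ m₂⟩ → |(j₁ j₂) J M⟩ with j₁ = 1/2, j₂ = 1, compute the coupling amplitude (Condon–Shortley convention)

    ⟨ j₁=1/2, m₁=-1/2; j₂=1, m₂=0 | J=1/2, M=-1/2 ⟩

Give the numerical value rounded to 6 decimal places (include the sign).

-0.577350

√[2·1!0!1!/3! · 0!1!1!1!0!1!] = √(1/3)
  +(−1)^1/∏(1,0,0,0,0,1)! = -1  (running -1)
⟨..|..⟩ = √(1/3)·(-1) = -0.577350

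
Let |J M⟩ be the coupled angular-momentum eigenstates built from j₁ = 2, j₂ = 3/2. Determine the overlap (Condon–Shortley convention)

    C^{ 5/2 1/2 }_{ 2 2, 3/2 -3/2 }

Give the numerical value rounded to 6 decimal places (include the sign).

+0.414039

j₁+j₂−J=1  J+j₁−j₂=3  J−j₁+j₂=2  j₁+j₂+J+1=7
(j₁±m₁, j₂±m₂, J±M) = (4,0,0,3,3,2)
P² = 864/35
sum k=0..0:
  [0] +1/12 = 1/12
S = 1/12
C² = P²·S² = 6/35 ; C = +0.414039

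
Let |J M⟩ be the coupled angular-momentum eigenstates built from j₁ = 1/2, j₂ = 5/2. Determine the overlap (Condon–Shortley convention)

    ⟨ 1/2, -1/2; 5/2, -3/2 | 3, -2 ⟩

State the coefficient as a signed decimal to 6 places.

+0.912871  (= +√(5/6))

triangle: 0!*1!*5!/7! = 120/5040
(j±m)!: 0!*1!*1!*4!*1!*5! = 2880
prefactor² = (2J+1)*Δ*N² = 480
  k=0: +1/(0!*0!*1!*1!*0!*4!) = 1/24
Σ = 1/24  ⇒  CG² = 480*1/24² = 5/6
CG = +√(5/6) = +0.912871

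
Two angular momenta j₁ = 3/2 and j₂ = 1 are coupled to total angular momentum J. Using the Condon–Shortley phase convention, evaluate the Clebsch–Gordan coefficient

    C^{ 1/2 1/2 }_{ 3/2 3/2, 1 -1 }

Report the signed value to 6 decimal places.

+√(1/2) = +0.707107

j₁+j₂−J=2  J+j₁−j₂=1  J−j₁+j₂=0  j₁+j₂+J+1=4
(j₁±m₁, j₂±m₂, J±M) = (3,0,0,2,1,0)
P² = 2
sum k=0..0:
  [0] +1/2 = 1/2
S = 1/2
C² = P²·S² = 1/2 ; C = +0.707107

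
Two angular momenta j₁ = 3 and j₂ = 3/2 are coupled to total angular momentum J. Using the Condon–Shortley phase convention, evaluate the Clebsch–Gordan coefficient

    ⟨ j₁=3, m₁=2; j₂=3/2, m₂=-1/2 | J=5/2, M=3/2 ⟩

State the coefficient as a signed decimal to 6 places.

√[6·2!4!1!/8! · 5!1!1!2!4!1!] = √(288/7)
  +(−1)^0/∏(0,2,1,1,3,0)! = 1/12  (running 1/12)
  +(−1)^1/∏(1,1,0,0,4,1)! = -1/24  (running 1/24)
⟨..|..⟩ = √(288/7)·(1/24) = +0.267261

+√(1/14) ≈ +0.267261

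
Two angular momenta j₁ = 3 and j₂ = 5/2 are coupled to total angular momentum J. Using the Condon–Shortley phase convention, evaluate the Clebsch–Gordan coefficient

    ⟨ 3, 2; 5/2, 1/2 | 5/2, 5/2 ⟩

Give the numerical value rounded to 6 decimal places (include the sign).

−√(5/14) = -0.597614

triangle: 3!*3!*2!/9! = 72/362880
(j±m)!: 5!*1!*3!*2!*5!*0! = 172800
prefactor² = (2J+1)*Δ*N² = 1440/7
  k=1: −1/(1!*2!*0!*2!*3!*0!) = -1/24
Σ = -1/24  ⇒  CG² = 1440/7*(-1/24)² = 5/14
CG = −√(5/14) = -0.597614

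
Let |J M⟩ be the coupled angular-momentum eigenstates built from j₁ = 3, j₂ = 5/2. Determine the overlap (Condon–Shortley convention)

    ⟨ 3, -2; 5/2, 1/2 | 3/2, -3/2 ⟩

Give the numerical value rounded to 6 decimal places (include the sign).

√[4·4!2!1!/8! · 1!5!3!2!0!3!] = √(288/7)
  +(−1)^3/∏(3,1,2,0,0,1)! = -1/12  (running -1/12)
⟨..|..⟩ = √(288/7)·(-1/12) = -0.534522

−√(2/7) ≈ -0.534522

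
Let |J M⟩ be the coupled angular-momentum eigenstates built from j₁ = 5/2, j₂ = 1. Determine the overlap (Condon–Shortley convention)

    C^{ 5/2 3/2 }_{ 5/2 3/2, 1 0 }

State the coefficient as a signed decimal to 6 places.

+√(9/35) ≈ +0.507093

triangle: 1!×4!×1!/7! = 24/5040
(j±m)!: 4!×1!×1!×1!×4!×1! = 576
prefactor² = (2J+1)×Δ×N² = 576/35
  k=0: +1/(0!×1!×1!×1!×3!×0!) = 1/6
  k=1: −1/(1!×0!×0!×0!×4!×1!) = -1/24
Σ = 1/8  ⇒  CG² = 576/35×1/8² = 9/35
CG = +√(9/35) = +0.507093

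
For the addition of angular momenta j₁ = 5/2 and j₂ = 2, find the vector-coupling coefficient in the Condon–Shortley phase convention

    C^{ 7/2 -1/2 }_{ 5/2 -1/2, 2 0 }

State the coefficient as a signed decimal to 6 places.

triangle: 1!·4!·3!/9! = 144/362880
(j±m)!: 2!·3!·2!·2!·3!·4! = 6912
prefactor² = (2J+1)·Δ·N² = 768/35
  k=0: +1/(0!·1!·3!·2!·1!·1!) = 1/12
  k=1: −1/(1!·0!·2!·1!·2!·2!) = -1/8
Σ = -1/24  ⇒  CG² = 768/35·(-1/24)² = 4/105
CG = −√(4/105) = -0.195180

-0.195180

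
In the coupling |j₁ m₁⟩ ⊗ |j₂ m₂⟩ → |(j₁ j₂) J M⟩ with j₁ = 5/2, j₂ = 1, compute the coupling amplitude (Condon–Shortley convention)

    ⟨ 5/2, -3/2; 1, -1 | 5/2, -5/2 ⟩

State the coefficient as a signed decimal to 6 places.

+√(2/7) ≈ +0.534522

√[6·1!4!1!/7! · 1!4!0!2!0!5!] = √(1152/7)
  +(−1)^0/∏(0,1,4,0,0,1)! = 1/24  (running 1/24)
⟨..|..⟩ = √(1152/7)·(1/24) = +0.534522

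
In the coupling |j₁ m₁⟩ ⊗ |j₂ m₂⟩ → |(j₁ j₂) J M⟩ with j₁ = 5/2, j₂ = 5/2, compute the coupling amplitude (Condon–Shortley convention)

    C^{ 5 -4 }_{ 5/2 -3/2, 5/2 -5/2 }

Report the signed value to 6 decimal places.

+√(1/2) ≈ +0.707107

triangle: 0!×5!×5!/11! = 14400/39916800
(j±m)!: 1!×4!×0!×5!×1!×9! = 1045094400
prefactor² = (2J+1)×Δ×N² = 4147200
  k=0: +1/(0!×0!×4!×0!×1!×5!) = 1/2880
Σ = 1/2880  ⇒  CG² = 4147200×1/2880² = 1/2
CG = +√(1/2) = +0.707107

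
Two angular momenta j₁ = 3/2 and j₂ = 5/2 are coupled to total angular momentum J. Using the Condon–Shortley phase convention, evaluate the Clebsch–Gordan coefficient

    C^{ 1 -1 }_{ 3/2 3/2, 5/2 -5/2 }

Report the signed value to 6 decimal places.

+√(1/2) ≈ +0.707107

√[3·3!0!2!/6! · 3!0!0!5!0!2!] = √(72)
  +(−1)^0/∏(0,3,0,0,0,2)! = 1/12  (running 1/12)
⟨..|..⟩ = √(72)·(1/12) = +0.707107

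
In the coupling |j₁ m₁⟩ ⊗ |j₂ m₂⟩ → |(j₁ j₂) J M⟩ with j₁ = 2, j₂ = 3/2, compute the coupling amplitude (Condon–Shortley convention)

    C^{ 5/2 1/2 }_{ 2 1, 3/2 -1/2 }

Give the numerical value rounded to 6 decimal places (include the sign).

√[6·1!3!2!/7! · 3!1!1!2!3!2!] = √(72/35)
  +(−1)^0/∏(0,1,1,1,2,1)! = 1/2  (running 1/2)
  +(−1)^1/∏(1,0,0,0,3,2)! = -1/12  (running 5/12)
⟨..|..⟩ = √(72/35)·(5/12) = +0.597614

+0.597614  (= +√(5/14))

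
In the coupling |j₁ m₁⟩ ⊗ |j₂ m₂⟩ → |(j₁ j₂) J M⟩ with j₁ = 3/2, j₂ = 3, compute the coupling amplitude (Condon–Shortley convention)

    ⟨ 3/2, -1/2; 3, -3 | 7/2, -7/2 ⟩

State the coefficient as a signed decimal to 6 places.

√[8·1!2!5!/9! · 1!2!0!6!0!7!] = √(38400)
  +(−1)^0/∏(0,1,2,0,0,5)! = 1/240  (running 1/240)
⟨..|..⟩ = √(38400)·(1/240) = +0.816497

+0.816497  (= +√(2/3))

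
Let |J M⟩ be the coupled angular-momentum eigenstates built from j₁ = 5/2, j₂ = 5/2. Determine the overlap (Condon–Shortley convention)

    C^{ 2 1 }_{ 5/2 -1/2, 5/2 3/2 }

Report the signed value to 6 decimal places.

+0.377964  (= +√(1/7))

√[5·3!2!2!/8! · 2!3!4!1!3!1!] = √(36/7)
  +(−1)^2/∏(2,1,1,2,1,0)! = 1/4  (running 1/4)
  +(−1)^3/∏(3,0,0,1,2,1)! = -1/12  (running 1/6)
⟨..|..⟩ = √(36/7)·(1/6) = +0.377964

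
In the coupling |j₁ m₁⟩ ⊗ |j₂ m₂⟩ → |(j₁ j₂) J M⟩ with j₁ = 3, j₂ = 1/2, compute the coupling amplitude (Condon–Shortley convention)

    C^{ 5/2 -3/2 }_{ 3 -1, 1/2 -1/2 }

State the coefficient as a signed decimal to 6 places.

+√(2/7) ≈ +0.534522

j₁+j₂−J=1  J+j₁−j₂=5  J−j₁+j₂=0  j₁+j₂+J+1=7
(j₁±m₁, j₂±m₂, J±M) = (2,4,0,1,1,4)
P² = 1152/7
sum k=0..0:
  [0] +1/24 = 1/24
S = 1/24
C² = P²·S² = 2/7 ; C = +0.534522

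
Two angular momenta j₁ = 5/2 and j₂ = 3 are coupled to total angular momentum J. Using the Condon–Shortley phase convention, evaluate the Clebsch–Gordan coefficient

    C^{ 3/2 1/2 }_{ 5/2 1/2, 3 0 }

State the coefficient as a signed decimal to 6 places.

j₁+j₂−J=4  J+j₁−j₂=1  J−j₁+j₂=2  j₁+j₂+J+1=8
(j₁±m₁, j₂±m₂, J±M) = (3,2,3,3,2,1)
P² = 144/35
sum k=1..2:
  [1] −1/12 = -1/12
  [2] +1/4 = 1/4
S = 1/6
C² = P²·S² = 4/35 ; C = +0.338062

+√(4/35) = +0.338062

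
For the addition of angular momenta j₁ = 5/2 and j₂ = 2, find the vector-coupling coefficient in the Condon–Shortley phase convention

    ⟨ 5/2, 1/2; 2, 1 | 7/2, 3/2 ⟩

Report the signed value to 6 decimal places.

-0.308607

√[8·1!4!3!/9! · 3!2!3!1!5!2!] = √(384/7)
  +(−1)^0/∏(0,1,2,3,2,0)! = 1/24  (running 1/24)
  +(−1)^1/∏(1,0,1,2,3,1)! = -1/12  (running -1/24)
⟨..|..⟩ = √(384/7)·(-1/24) = -0.308607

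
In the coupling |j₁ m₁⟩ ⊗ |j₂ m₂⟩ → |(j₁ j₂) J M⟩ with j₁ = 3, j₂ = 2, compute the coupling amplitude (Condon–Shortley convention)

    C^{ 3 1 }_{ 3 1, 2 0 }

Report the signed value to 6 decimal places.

-0.387298

j₁+j₂−J=2  J+j₁−j₂=4  J−j₁+j₂=2  j₁+j₂+J+1=9
(j₁±m₁, j₂±m₂, J±M) = (4,2,2,2,4,2)
P² = 256/15
sum k=0..2:
  [0] +1/16 = 1/16
  [1] −1/6 = -1/6
  [2] +1/96 = 1/96
S = -3/32
C² = P²·S² = 3/20 ; C = -0.387298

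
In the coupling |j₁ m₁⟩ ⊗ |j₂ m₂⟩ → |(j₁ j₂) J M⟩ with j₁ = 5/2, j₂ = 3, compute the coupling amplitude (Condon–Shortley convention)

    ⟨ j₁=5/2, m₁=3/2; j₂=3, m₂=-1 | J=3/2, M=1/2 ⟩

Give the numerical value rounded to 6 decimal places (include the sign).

-0.483046

triangle: 4!*1!*2!/8! = 48/40320
(j±m)!: 4!*1!*2!*4!*2!*1! = 2304
prefactor² = (2J+1)*Δ*N² = 384/35
  k=0: +1/(0!*4!*1!*2!*0!*0!) = 1/48
  k=1: −1/(1!*3!*0!*1!*1!*1!) = -1/6
Σ = -7/48  ⇒  CG² = 384/35*(-7/48)² = 7/30
CG = −√(7/30) = -0.483046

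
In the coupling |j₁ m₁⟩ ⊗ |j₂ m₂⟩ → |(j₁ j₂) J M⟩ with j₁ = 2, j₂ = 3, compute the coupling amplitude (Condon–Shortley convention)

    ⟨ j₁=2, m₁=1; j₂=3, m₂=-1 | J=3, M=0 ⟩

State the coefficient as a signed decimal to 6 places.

+0.182574  (= +√(1/30))

j₁+j₂−J=2  J+j₁−j₂=2  J−j₁+j₂=4  j₁+j₂+J+1=9
(j₁±m₁, j₂±m₂, J±M) = (3,1,2,4,3,3)
P² = 96/5
sum k=0..1:
  [0] +1/8 = 1/8
  [1] −1/12 = -1/12
S = 1/24
C² = P²·S² = 1/30 ; C = +0.182574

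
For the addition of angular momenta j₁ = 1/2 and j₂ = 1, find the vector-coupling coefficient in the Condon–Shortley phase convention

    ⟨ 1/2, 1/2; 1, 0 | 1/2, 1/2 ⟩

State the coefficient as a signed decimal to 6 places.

triangle: 1!×0!×1!/3! = 1/6
(j±m)!: 1!×0!×1!×1!×1!×0! = 1
prefactor² = (2J+1)×Δ×N² = 1/3
  k=0: +1/(0!×1!×0!×1!×0!×0!) = 1
Σ = 1  ⇒  CG² = 1/3×1² = 1/3
CG = +√(1/3) = +0.577350

+√(1/3) = +0.577350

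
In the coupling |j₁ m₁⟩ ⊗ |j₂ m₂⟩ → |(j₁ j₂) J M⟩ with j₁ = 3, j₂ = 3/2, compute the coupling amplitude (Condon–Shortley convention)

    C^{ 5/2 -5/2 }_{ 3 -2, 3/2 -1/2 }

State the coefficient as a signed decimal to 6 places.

−√(5/14) ≈ -0.597614

j₁+j₂−J=2  J+j₁−j₂=4  J−j₁+j₂=1  j₁+j₂+J+1=8
(j₁±m₁, j₂±m₂, J±M) = (1,5,1,2,0,5)
P² = 1440/7
sum k=1..1:
  [1] −1/24 = -1/24
S = -1/24
C² = P²·S² = 5/14 ; C = -0.597614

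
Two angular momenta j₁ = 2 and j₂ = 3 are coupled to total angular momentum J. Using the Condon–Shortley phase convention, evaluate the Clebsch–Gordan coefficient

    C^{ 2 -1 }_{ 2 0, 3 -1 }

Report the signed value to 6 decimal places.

-0.377964  (= −√(1/7))

j₁+j₂−J=3  J+j₁−j₂=1  J−j₁+j₂=3  j₁+j₂+J+1=8
(j₁±m₁, j₂±m₂, J±M) = (2,2,2,4,1,3)
P² = 36/7
sum k=1..2:
  [1] −1/4 = -1/4
  [2] +1/12 = 1/12
S = -1/6
C² = P²·S² = 1/7 ; C = -0.377964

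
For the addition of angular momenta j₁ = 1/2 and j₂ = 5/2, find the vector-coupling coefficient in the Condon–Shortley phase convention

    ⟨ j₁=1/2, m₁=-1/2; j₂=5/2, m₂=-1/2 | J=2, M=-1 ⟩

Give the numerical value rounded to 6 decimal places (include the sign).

j₁+j₂−J=1  J+j₁−j₂=0  J−j₁+j₂=4  j₁+j₂+J+1=6
(j₁±m₁, j₂±m₂, J±M) = (0,1,2,3,1,3)
P² = 12
sum k=1..1:
  [1] −1/6 = -1/6
S = -1/6
C² = P²·S² = 1/3 ; C = -0.577350

-0.577350  (= −√(1/3))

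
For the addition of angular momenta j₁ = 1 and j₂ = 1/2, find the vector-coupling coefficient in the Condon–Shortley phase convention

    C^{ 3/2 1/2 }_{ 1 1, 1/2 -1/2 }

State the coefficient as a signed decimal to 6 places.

+0.577350  (= +√(1/3))

√[4·0!2!1!/4! · 2!0!0!1!2!1!] = √(4/3)
  +(−1)^0/∏(0,0,0,0,2,1)! = 1/2  (running 1/2)
⟨..|..⟩ = √(4/3)·(1/2) = +0.577350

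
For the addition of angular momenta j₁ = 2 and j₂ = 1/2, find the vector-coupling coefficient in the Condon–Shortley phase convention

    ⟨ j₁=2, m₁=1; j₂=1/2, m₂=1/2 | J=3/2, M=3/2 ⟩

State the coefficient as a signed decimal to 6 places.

√[4·1!3!0!/5! · 3!1!1!0!3!0!] = √(36/5)
  +(−1)^1/∏(1,0,0,0,3,0)! = -1/6  (running -1/6)
⟨..|..⟩ = √(36/5)·(-1/6) = -0.447214

−√(1/5) = -0.447214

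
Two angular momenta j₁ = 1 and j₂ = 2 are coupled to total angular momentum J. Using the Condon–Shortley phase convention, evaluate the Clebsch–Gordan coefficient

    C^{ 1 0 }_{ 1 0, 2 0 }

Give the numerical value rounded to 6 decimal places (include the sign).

−√(2/5) ≈ -0.632456

j₁+j₂−J=2  J+j₁−j₂=0  J−j₁+j₂=2  j₁+j₂+J+1=5
(j₁±m₁, j₂±m₂, J±M) = (1,1,2,2,1,1)
P² = 2/5
sum k=1..1:
  [1] −1/1 = -1
S = -1
C² = P²·S² = 2/5 ; C = -0.632456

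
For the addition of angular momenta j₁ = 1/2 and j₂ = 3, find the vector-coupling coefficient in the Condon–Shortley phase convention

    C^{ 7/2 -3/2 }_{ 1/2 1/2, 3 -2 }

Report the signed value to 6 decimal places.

+0.534522

√[8·0!1!6!/8! · 1!0!1!5!2!5!] = √(28800/7)
  +(−1)^0/∏(0,0,0,1,1,5)! = 1/120  (running 1/120)
⟨..|..⟩ = √(28800/7)·(1/120) = +0.534522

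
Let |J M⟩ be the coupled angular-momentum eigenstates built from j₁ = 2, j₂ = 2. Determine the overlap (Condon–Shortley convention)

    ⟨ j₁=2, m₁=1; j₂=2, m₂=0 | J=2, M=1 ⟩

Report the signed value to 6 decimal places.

triangle: 2!×2!×2!/7! = 8/5040
(j±m)!: 3!×1!×2!×2!×3!×1! = 144
prefactor² = (2J+1)×Δ×N² = 8/7
  k=0: +1/(0!×2!×1!×2!×1!×0!) = 1/4
  k=1: −1/(1!×1!×0!×1!×2!×1!) = -1/2
Σ = -1/4  ⇒  CG² = 8/7×(-1/4)² = 1/14
CG = −√(1/14) = -0.267261

−√(1/14) ≈ -0.267261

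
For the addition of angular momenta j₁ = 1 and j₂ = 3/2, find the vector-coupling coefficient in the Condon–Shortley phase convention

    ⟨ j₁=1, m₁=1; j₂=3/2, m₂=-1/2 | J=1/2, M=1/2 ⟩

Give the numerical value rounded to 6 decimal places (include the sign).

+√(1/6) = +0.408248

triangle: 2!·0!·1!/4! = 2/24
(j±m)!: 2!·0!·1!·2!·1!·0! = 4
prefactor² = (2J+1)·Δ·N² = 2/3
  k=0: +1/(0!·2!·0!·1!·0!·0!) = 1/2
Σ = 1/2  ⇒  CG² = 2/3·1/2² = 1/6
CG = +√(1/6) = +0.408248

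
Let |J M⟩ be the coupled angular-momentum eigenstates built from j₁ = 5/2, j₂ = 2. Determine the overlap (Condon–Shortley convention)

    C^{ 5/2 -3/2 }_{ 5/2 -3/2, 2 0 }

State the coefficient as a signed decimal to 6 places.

−√(1/70) = -0.119523

triangle: 2!·3!·2!/8! = 24/40320
(j±m)!: 1!·4!·2!·2!·1!·4! = 2304
prefactor² = (2J+1)·Δ·N² = 288/35
  k=1: −1/(1!·1!·3!·1!·0!·1!) = -1/6
  k=2: +1/(2!·0!·2!·0!·1!·2!) = 1/8
Σ = -1/24  ⇒  CG² = 288/35·(-1/24)² = 1/70
CG = −√(1/70) = -0.119523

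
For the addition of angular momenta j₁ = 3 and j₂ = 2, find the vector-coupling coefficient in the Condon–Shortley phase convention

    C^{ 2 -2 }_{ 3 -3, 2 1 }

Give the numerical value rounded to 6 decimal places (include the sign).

-0.597614  (= −√(5/14))

j₁+j₂−J=3  J+j₁−j₂=3  J−j₁+j₂=1  j₁+j₂+J+1=8
(j₁±m₁, j₂±m₂, J±M) = (0,6,3,1,0,4)
P² = 3240/7
sum k=3..3:
  [3] −1/36 = -1/36
S = -1/36
C² = P²·S² = 5/14 ; C = -0.597614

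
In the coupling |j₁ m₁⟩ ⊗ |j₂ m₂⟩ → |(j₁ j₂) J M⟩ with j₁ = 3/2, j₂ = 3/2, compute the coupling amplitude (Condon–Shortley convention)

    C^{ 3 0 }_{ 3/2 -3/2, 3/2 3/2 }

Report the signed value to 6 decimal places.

+0.223607  (= +√(1/20))

√[7·0!3!3!/7! · 0!3!3!0!3!3!] = √(324/5)
  +(−1)^0/∏(0,0,3,3,0,0)! = 1/36  (running 1/36)
⟨..|..⟩ = √(324/5)·(1/36) = +0.223607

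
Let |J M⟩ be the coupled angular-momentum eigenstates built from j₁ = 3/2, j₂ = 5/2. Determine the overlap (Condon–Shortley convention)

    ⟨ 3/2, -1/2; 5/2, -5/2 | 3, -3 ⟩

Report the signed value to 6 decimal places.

j₁+j₂−J=1  J+j₁−j₂=2  J−j₁+j₂=4  j₁+j₂+J+1=8
(j₁±m₁, j₂±m₂, J±M) = (1,2,0,5,0,6)
P² = 1440
sum k=0..0:
  [0] +1/48 = 1/48
S = 1/48
C² = P²·S² = 5/8 ; C = +0.790569

+0.790569  (= +√(5/8))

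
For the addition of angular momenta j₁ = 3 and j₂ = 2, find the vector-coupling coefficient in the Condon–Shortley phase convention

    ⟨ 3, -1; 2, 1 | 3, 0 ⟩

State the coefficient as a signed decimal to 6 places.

√[7·2!4!2!/9! · 2!4!3!1!3!3!] = √(96/5)
  +(−1)^1/∏(1,1,3,2,1,0)! = -1/12  (running -1/12)
  +(−1)^2/∏(2,0,2,1,2,1)! = 1/8  (running 1/24)
⟨..|..⟩ = √(96/5)·(1/24) = +0.182574

+0.182574  (= +√(1/30))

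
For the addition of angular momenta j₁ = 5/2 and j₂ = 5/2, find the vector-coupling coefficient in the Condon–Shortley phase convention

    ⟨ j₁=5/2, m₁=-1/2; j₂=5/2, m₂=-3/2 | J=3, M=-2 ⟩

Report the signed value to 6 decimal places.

−√(1/12) ≈ -0.288675

j₁+j₂−J=2  J+j₁−j₂=3  J−j₁+j₂=3  j₁+j₂+J+1=9
(j₁±m₁, j₂±m₂, J±M) = (2,3,1,4,1,5)
P² = 48
sum k=0..1:
  [0] +1/24 = 1/24
  [1] −1/12 = -1/12
S = -1/24
C² = P²·S² = 1/12 ; C = -0.288675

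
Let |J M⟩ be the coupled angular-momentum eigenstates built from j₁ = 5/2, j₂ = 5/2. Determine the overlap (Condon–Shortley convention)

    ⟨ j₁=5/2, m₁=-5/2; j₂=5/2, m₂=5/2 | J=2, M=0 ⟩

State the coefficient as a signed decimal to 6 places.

j₁+j₂−J=3  J+j₁−j₂=2  J−j₁+j₂=2  j₁+j₂+J+1=8
(j₁±m₁, j₂±m₂, J±M) = (0,5,5,0,2,2)
P² = 1200/7
sum k=3..3:
  [3] −1/24 = -1/24
S = -1/24
C² = P²·S² = 25/84 ; C = -0.545545

-0.545545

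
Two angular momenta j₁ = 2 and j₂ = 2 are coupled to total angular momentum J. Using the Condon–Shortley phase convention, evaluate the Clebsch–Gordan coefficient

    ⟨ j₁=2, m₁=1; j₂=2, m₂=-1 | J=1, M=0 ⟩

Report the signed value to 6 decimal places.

-0.316228

j₁+j₂−J=3  J+j₁−j₂=1  J−j₁+j₂=1  j₁+j₂+J+1=6
(j₁±m₁, j₂±m₂, J±M) = (3,1,1,3,1,1)
P² = 9/10
sum k=0..1:
  [0] +1/6 = 1/6
  [1] −1/2 = -1/2
S = -1/3
C² = P²·S² = 1/10 ; C = -0.316228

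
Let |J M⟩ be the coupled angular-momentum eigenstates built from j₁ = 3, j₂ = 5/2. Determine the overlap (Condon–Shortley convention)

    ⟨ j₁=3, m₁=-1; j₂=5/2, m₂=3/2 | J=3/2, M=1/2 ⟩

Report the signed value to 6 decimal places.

triangle: 4!·2!·1!/8! = 48/40320
(j±m)!: 2!·4!·4!·1!·2!·1! = 2304
prefactor² = (2J+1)·Δ·N² = 384/35
  k=3: −1/(3!·1!·1!·1!·1!·0!) = -1/6
  k=4: +1/(4!·0!·0!·0!·2!·1!) = 1/48
Σ = -7/48  ⇒  CG² = 384/35·(-7/48)² = 7/30
CG = −√(7/30) = -0.483046

−√(7/30) = -0.483046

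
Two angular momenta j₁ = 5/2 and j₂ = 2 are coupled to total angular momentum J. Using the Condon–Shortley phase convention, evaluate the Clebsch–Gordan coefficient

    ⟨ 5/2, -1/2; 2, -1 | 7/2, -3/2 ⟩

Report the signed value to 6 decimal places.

+√(2/21) = +0.308607

triangle: 1!*4!*3!/9! = 144/362880
(j±m)!: 2!*3!*1!*3!*2!*5! = 17280
prefactor² = (2J+1)*Δ*N² = 384/7
  k=0: +1/(0!*1!*3!*1!*1!*2!) = 1/12
  k=1: −1/(1!*0!*2!*0!*2!*3!) = -1/24
Σ = 1/24  ⇒  CG² = 384/7*1/24² = 2/21
CG = +√(2/21) = +0.308607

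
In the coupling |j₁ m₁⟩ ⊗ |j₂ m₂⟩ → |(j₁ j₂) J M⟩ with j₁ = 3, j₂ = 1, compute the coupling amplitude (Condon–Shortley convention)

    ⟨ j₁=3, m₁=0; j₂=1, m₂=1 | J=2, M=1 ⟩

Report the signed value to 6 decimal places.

j₁+j₂−J=2  J+j₁−j₂=4  J−j₁+j₂=0  j₁+j₂+J+1=7
(j₁±m₁, j₂±m₂, J±M) = (3,3,2,0,3,1)
P² = 144/7
sum k=2..2:
  [2] +1/12 = 1/12
S = 1/12
C² = P²·S² = 1/7 ; C = +0.377964

+√(1/7) = +0.377964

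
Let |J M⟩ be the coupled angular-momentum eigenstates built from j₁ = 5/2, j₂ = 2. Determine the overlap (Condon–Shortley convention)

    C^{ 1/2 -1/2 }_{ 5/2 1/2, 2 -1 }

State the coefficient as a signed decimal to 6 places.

j₁+j₂−J=4  J+j₁−j₂=1  J−j₁+j₂=0  j₁+j₂+J+1=6
(j₁±m₁, j₂±m₂, J±M) = (3,2,1,3,0,1)
P² = 24/5
sum k=1..1:
  [1] −1/6 = -1/6
S = -1/6
C² = P²·S² = 2/15 ; C = -0.365148

-0.365148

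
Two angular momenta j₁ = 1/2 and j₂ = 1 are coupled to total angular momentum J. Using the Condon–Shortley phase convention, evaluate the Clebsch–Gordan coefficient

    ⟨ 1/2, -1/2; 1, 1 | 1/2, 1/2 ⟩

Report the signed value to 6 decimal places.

j₁+j₂−J=1  J+j₁−j₂=0  J−j₁+j₂=1  j₁+j₂+J+1=3
(j₁±m₁, j₂±m₂, J±M) = (0,1,2,0,1,0)
P² = 2/3
sum k=1..1:
  [1] −1/1 = -1
S = -1
C² = P²·S² = 2/3 ; C = -0.816497

-0.816497  (= −√(2/3))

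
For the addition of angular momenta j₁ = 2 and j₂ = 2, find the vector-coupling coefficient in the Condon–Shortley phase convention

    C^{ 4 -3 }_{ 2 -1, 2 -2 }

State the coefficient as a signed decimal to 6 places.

+√(1/2) ≈ +0.707107

triangle: 0!*4!*4!/9! = 576/362880
(j±m)!: 1!*3!*0!*4!*1!*7! = 725760
prefactor² = (2J+1)*Δ*N² = 10368
  k=0: +1/(0!*0!*3!*0!*1!*4!) = 1/144
Σ = 1/144  ⇒  CG² = 10368*1/144² = 1/2
CG = +√(1/2) = +0.707107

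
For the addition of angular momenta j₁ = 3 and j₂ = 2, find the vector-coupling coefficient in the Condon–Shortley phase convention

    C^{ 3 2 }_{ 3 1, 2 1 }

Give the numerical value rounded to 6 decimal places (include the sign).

√[7·2!4!2!/9! · 4!2!3!1!5!1!] = √(64)
  +(−1)^1/∏(1,1,1,2,3,0)! = -1/12  (running -1/12)
  +(−1)^2/∏(2,0,0,1,4,1)! = 1/48  (running -1/16)
⟨..|..⟩ = √(64)·(-1/16) = -0.500000

-0.500000  (= −√(1/4))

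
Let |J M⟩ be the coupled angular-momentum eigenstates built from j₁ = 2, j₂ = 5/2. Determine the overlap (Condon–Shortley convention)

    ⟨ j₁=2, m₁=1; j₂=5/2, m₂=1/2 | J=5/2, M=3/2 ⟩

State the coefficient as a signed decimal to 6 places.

−√(6/35) = -0.414039

√[6·2!2!3!/8! · 3!1!3!2!4!1!] = √(216/35)
  +(−1)^0/∏(0,2,1,3,1,0)! = 1/12  (running 1/12)
  +(−1)^1/∏(1,1,0,2,2,1)! = -1/4  (running -1/6)
⟨..|..⟩ = √(216/35)·(-1/6) = -0.414039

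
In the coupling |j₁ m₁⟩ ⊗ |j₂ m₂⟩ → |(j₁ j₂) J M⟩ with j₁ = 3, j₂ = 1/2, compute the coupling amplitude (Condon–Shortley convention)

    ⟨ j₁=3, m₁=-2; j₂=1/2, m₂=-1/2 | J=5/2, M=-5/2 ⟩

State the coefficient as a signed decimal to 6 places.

√[6·1!5!0!/7! · 1!5!0!1!0!5!] = √(14400/7)
  +(−1)^0/∏(0,1,5,0,0,0)! = 1/120  (running 1/120)
⟨..|..⟩ = √(14400/7)·(1/120) = +0.377964

+0.377964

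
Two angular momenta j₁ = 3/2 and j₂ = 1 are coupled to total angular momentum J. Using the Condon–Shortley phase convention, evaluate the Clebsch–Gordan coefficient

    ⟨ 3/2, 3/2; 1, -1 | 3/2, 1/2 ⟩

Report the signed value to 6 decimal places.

√[4·1!2!1!/5! · 3!0!0!2!2!1!] = √(8/5)
  +(−1)^0/∏(0,1,0,0,2,1)! = 1/2  (running 1/2)
⟨..|..⟩ = √(8/5)·(1/2) = +0.632456

+0.632456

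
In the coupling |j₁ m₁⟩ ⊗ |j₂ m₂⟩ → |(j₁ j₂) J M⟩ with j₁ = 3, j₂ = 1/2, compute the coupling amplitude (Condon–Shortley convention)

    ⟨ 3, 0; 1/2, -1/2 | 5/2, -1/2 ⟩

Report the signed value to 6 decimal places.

triangle: 1!×5!×0!/7! = 120/5040
(j±m)!: 3!×3!×0!×1!×2!×3! = 432
prefactor² = (2J+1)×Δ×N² = 432/7
  k=0: +1/(0!×1!×3!×0!×2!×0!) = 1/12
Σ = 1/12  ⇒  CG² = 432/7×1/12² = 3/7
CG = +√(3/7) = +0.654654

+√(3/7) ≈ +0.654654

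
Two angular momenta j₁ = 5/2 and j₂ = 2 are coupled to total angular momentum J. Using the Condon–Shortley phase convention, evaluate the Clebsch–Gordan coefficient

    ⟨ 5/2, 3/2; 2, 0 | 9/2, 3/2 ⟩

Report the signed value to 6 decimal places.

+0.597614  (= +√(5/14))

triangle: 0!·5!·4!/10! = 2880/3628800
(j±m)!: 4!·1!·2!·2!·6!·3! = 414720
prefactor² = (2J+1)·Δ·N² = 23040/7
  k=0: +1/(0!·0!·1!·2!·4!·2!) = 1/96
Σ = 1/96  ⇒  CG² = 23040/7·1/96² = 5/14
CG = +√(5/14) = +0.597614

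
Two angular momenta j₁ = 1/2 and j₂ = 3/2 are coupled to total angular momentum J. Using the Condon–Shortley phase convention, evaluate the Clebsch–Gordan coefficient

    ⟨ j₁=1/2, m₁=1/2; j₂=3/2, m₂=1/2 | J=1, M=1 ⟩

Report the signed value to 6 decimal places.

j₁+j₂−J=1  J+j₁−j₂=0  J−j₁+j₂=2  j₁+j₂+J+1=4
(j₁±m₁, j₂±m₂, J±M) = (1,0,2,1,2,0)
P² = 1
sum k=0..0:
  [0] +1/2 = 1/2
S = 1/2
C² = P²·S² = 1/4 ; C = +0.500000

+√(1/4) ≈ +0.500000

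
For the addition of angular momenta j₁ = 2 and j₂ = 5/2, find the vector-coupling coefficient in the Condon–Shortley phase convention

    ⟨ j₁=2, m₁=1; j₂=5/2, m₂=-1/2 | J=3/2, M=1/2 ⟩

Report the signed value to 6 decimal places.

√[4·3!1!2!/7! · 3!1!2!3!2!1!] = √(48/35)
  +(−1)^0/∏(0,3,1,2,0,0)! = 1/12  (running 1/12)
  +(−1)^1/∏(1,2,0,1,1,1)! = -1/2  (running -5/12)
⟨..|..⟩ = √(48/35)·(-5/12) = -0.487950

−√(5/21) = -0.487950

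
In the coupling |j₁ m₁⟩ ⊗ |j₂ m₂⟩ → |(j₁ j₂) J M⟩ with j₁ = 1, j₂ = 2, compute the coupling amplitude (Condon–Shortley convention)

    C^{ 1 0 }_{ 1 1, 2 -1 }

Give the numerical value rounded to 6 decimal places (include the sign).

triangle: 2!·0!·2!/5! = 4/120
(j±m)!: 2!·0!·1!·3!·1!·1! = 12
prefactor² = (2J+1)·Δ·N² = 6/5
  k=0: +1/(0!·2!·0!·1!·0!·1!) = 1/2
Σ = 1/2  ⇒  CG² = 6/5·1/2² = 3/10
CG = +√(3/10) = +0.547723

+0.547723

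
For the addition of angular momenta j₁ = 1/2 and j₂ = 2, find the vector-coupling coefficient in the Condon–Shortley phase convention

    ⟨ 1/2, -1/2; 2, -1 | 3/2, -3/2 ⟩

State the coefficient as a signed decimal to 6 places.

triangle: 1!×0!×3!/5! = 6/120
(j±m)!: 0!×1!×1!×3!×0!×3! = 36
prefactor² = (2J+1)×Δ×N² = 36/5
  k=1: −1/(1!×0!×0!×0!×0!×3!) = -1/6
Σ = -1/6  ⇒  CG² = 36/5×(-1/6)² = 1/5
CG = −√(1/5) = -0.447214

−√(1/5) ≈ -0.447214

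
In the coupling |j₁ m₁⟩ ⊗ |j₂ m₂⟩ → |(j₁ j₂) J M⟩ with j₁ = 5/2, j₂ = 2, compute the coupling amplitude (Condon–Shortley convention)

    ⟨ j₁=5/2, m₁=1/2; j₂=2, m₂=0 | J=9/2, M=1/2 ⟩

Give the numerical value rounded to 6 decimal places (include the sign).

+0.690066  (= +√(10/21))

√[10·0!5!4!/10! · 3!2!2!2!5!4!] = √(7680/7)
  +(−1)^0/∏(0,0,2,2,3,2)! = 1/48  (running 1/48)
⟨..|..⟩ = √(7680/7)·(1/48) = +0.690066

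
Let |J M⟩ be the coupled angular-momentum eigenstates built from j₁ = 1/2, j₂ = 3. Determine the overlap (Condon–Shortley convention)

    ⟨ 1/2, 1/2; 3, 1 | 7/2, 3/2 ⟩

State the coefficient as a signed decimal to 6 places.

+0.845154

√[8·0!1!6!/8! · 1!0!4!2!5!2!] = √(11520/7)
  +(−1)^0/∏(0,0,0,4,1,2)! = 1/48  (running 1/48)
⟨..|..⟩ = √(11520/7)·(1/48) = +0.845154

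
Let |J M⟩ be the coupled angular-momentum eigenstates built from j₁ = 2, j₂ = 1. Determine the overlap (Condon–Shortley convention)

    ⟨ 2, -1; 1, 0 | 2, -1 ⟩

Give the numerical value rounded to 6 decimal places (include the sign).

j₁+j₂−J=1  J+j₁−j₂=3  J−j₁+j₂=1  j₁+j₂+J+1=6
(j₁±m₁, j₂±m₂, J±M) = (1,3,1,1,1,3)
P² = 3/2
sum k=0..1:
  [0] +1/6 = 1/6
  [1] −1/2 = -1/2
S = -1/3
C² = P²·S² = 1/6 ; C = -0.408248

-0.408248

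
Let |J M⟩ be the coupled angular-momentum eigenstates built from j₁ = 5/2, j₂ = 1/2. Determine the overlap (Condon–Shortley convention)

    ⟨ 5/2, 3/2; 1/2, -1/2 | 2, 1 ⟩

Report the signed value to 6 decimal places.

+0.816497  (= +√(2/3))

√[5·1!4!0!/6! · 4!1!0!1!3!1!] = √(24)
  +(−1)^0/∏(0,1,1,0,3,0)! = 1/6  (running 1/6)
⟨..|..⟩ = √(24)·(1/6) = +0.816497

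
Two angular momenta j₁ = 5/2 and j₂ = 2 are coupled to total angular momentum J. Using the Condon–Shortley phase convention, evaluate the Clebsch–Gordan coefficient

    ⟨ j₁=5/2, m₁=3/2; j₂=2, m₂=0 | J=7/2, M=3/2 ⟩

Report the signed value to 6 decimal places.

+√(2/7) ≈ +0.534522

j₁+j₂−J=1  J+j₁−j₂=4  J−j₁+j₂=3  j₁+j₂+J+1=9
(j₁±m₁, j₂±m₂, J±M) = (4,1,2,2,5,2)
P² = 512/7
sum k=0..1:
  [0] +1/12 = 1/12
  [1] −1/48 = -1/48
S = 1/16
C² = P²·S² = 2/7 ; C = +0.534522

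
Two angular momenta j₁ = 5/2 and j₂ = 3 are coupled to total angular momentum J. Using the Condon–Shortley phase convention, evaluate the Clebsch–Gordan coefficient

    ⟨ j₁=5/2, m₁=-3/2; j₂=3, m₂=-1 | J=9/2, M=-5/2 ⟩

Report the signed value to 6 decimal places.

−√(10/99) = -0.317821

√[10·1!4!5!/11! · 1!4!2!4!2!7!] = √(92160/11)
  +(−1)^0/∏(0,1,4,2,0,3)! = 1/288  (running 1/288)
  +(−1)^1/∏(1,0,3,1,1,4)! = -1/144  (running -1/288)
⟨..|..⟩ = √(92160/11)·(-1/288) = -0.317821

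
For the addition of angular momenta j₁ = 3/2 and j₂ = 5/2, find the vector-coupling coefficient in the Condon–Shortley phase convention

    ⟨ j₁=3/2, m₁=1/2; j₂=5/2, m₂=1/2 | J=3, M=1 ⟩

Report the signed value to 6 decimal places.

+√(1/60) ≈ +0.129099

√[7·1!2!4!/8! · 2!1!3!2!4!2!] = √(48/5)
  +(−1)^0/∏(0,1,1,3,1,1)! = 1/6  (running 1/6)
  +(−1)^1/∏(1,0,0,2,2,2)! = -1/8  (running 1/24)
⟨..|..⟩ = √(48/5)·(1/24) = +0.129099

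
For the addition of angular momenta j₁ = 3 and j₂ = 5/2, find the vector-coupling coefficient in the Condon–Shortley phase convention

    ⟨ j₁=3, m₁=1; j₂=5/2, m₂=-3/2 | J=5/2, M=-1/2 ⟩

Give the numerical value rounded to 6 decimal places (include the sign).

-0.169031

j₁+j₂−J=3  J+j₁−j₂=3  J−j₁+j₂=2  j₁+j₂+J+1=9
(j₁±m₁, j₂±m₂, J±M) = (4,2,1,4,2,3)
P² = 576/35
sum k=0..1:
  [0] +1/12 = 1/12
  [1] −1/8 = -1/8
S = -1/24
C² = P²·S² = 1/35 ; C = -0.169031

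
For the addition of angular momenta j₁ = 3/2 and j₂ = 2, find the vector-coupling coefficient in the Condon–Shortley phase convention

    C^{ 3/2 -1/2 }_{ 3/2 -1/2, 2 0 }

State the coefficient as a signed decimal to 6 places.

j₁+j₂−J=2  J+j₁−j₂=1  J−j₁+j₂=2  j₁+j₂+J+1=6
(j₁±m₁, j₂±m₂, J±M) = (1,2,2,2,1,2)
P² = 16/45
sum k=1..2:
  [1] −1/1 = -1
  [2] +1/4 = 1/4
S = -3/4
C² = P²·S² = 1/5 ; C = -0.447214

-0.447214  (= −√(1/5))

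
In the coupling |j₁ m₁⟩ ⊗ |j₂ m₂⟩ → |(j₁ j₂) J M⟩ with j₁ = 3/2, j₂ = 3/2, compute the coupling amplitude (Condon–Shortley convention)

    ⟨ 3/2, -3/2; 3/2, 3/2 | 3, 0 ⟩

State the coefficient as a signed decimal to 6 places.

+0.223607  (= +√(1/20))

√[7·0!3!3!/7! · 0!3!3!0!3!3!] = √(324/5)
  +(−1)^0/∏(0,0,3,3,0,0)! = 1/36  (running 1/36)
⟨..|..⟩ = √(324/5)·(1/36) = +0.223607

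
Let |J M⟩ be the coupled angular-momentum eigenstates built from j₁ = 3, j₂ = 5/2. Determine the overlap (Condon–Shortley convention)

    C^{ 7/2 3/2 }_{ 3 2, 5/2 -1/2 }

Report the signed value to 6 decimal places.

+√(2/21) = +0.308607

√[8·2!4!3!/10! · 5!1!2!3!5!2!] = √(1536/7)
  +(−1)^0/∏(0,2,1,2,3,1)! = 1/24  (running 1/24)
  +(−1)^1/∏(1,1,0,1,4,2)! = -1/48  (running 1/48)
⟨..|..⟩ = √(1536/7)·(1/48) = +0.308607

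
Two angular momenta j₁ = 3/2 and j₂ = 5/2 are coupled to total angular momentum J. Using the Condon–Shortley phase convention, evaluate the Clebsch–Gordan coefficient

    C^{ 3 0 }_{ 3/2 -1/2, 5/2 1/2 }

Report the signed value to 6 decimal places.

-0.447214

j₁+j₂−J=1  J+j₁−j₂=2  J−j₁+j₂=4  j₁+j₂+J+1=8
(j₁±m₁, j₂±m₂, J±M) = (1,2,3,2,3,3)
P² = 36/5
sum k=0..1:
  [0] +1/12 = 1/12
  [1] −1/4 = -1/4
S = -1/6
C² = P²·S² = 1/5 ; C = -0.447214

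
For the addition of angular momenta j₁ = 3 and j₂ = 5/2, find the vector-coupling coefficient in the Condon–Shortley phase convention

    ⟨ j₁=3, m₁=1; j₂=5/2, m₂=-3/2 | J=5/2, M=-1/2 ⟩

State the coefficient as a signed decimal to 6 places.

-0.169031

√[6·3!3!2!/9! · 4!2!1!4!2!3!] = √(576/35)
  +(−1)^0/∏(0,3,2,1,1,1)! = 1/12  (running 1/12)
  +(−1)^1/∏(1,2,1,0,2,2)! = -1/8  (running -1/24)
⟨..|..⟩ = √(576/35)·(-1/24) = -0.169031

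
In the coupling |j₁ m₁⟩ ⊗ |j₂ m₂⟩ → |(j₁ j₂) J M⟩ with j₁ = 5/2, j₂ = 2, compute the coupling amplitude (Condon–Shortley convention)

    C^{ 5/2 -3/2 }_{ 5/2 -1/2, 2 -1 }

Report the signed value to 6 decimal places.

j₁+j₂−J=2  J+j₁−j₂=3  J−j₁+j₂=2  j₁+j₂+J+1=8
(j₁±m₁, j₂±m₂, J±M) = (2,3,1,3,1,4)
P² = 216/35
sum k=0..1:
  [0] +1/12 = 1/12
  [1] −1/4 = -1/4
S = -1/6
C² = P²·S² = 6/35 ; C = -0.414039

−√(6/35) = -0.414039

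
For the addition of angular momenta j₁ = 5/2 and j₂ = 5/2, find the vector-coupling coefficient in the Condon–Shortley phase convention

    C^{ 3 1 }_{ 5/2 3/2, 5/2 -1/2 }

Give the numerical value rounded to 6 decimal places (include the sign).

+√(1/30) = +0.182574

j₁+j₂−J=2  J+j₁−j₂=3  J−j₁+j₂=3  j₁+j₂+J+1=9
(j₁±m₁, j₂±m₂, J±M) = (4,1,2,3,4,2)
P² = 96/5
sum k=0..1:
  [0] +1/8 = 1/8
  [1] −1/12 = -1/12
S = 1/24
C² = P²·S² = 1/30 ; C = +0.182574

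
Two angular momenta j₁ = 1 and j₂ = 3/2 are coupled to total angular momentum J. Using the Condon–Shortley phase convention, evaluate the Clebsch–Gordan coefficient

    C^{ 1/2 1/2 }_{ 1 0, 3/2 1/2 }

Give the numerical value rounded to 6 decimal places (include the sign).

-0.577350

triangle: 2!*0!*1!/4! = 2/24
(j±m)!: 1!*1!*2!*1!*1!*0! = 2
prefactor² = (2J+1)*Δ*N² = 1/3
  k=1: −1/(1!*1!*0!*1!*0!*0!) = -1
Σ = -1  ⇒  CG² = 1/3*(-1)² = 1/3
CG = −√(1/3) = -0.577350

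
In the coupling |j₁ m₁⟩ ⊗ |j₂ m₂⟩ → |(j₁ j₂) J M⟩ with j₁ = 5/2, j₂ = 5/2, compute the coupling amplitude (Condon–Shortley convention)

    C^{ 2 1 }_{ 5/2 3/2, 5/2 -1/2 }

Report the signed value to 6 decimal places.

-0.377964

triangle: 3!·2!·2!/8! = 24/40320
(j±m)!: 4!·1!·2!·3!·3!·1! = 1728
prefactor² = (2J+1)·Δ·N² = 36/7
  k=0: +1/(0!·3!·1!·2!·1!·0!) = 1/12
  k=1: −1/(1!·2!·0!·1!·2!·1!) = -1/4
Σ = -1/6  ⇒  CG² = 36/7·(-1/6)² = 1/7
CG = −√(1/7) = -0.377964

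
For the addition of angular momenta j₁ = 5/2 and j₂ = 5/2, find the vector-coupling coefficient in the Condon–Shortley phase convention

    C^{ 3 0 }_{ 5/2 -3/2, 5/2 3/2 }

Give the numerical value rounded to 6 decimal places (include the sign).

√[7·2!3!3!/9! · 1!4!4!1!3!3!] = √(144/5)
  +(−1)^1/∏(1,1,3,3,0,0)! = -1/36  (running -1/36)
  +(−1)^2/∏(2,0,2,2,1,1)! = 1/8  (running 7/72)
⟨..|..⟩ = √(144/5)·(7/72) = +0.521749

+√(49/180) = +0.521749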